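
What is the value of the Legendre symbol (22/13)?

First reduce: 22 ≡ 9 (mod 13).
Reciprocity: 9 ≡ 1 and 13 ≡ 1 (mod 4), so (9/13) = +(13/9).
Reduce top mod 9: now compute (4/9).
Pull out 2^2: since 9 ≡ 1 (mod 8), (2/9) = +1, so (2/9)^2 = +1.
Reached (1/9) = 1. Collecting the sign flips along the way, the symbol is +1.

1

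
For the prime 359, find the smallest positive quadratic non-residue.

(2/359) = +1, so 2 is a residue.
(3/359) = +1, so 3 is a residue.
(4/359) = +1, so 4 is a residue.
(5/359) = +1, so 5 is a residue.
(6/359) = +1, so 6 is a residue.
(7/359) = −1, so 7 is the smallest positive non-residue mod 359.

7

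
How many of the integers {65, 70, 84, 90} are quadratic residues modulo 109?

1

(65/109) = -1 → non-residue.
(70/109) = -1 → non-residue.
(84/109) = +1 → QR.
(90/109) = -1 → non-residue.
Total quadratic residues among the 4: 1.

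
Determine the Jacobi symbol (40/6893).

1

Pull out 2^3: since 6893 ≡ 5 (mod 8), (2/6893) = -1, so (2/6893)^3 = -1.
Reciprocity: 5 ≡ 1 and 6893 ≡ 1 (mod 4), so (5/6893) = +(6893/5).
Reduce top mod 5: now compute (3/5).
Reciprocity: 3 ≡ 3 and 5 ≡ 1 (mod 4), so (3/5) = +(5/3).
Reduce top mod 3: now compute (2/3).
Pull out 2: since 3 ≡ 3 (mod 8), (2/3) = -1.
Reached (1/3) = 1. Collecting the sign flips along the way, the symbol is +1.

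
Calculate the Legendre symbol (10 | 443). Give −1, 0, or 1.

1

Euler's criterion: (10/443) ≡ 10^221 (mod 443).
10^2 ≡ 100 (mod 443)
10^4 ≡ 254 (mod 443)
10^8 ≡ 281 (mod 443)
10^16 ≡ 107 (mod 443)
10^32 ≡ 374 (mod 443)
10^64 ≡ 331 (mod 443)
10^128 ≡ 140 (mod 443)
10^221 = 10^(128+64+16+8+4+1) ≡ 1 (mod 443).
Result is 1, so (10/443) = 1.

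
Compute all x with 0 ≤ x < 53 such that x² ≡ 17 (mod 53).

21, 32

53 ≡ 1 (mod 4), so we find a root by search.
Trying successive values, 21² = 441 ≡ 17 (mod 53). The other root is 53 − 21 = 32.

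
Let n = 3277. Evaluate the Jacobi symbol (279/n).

-1

Reciprocity: 279 ≡ 3 and 3277 ≡ 1 (mod 4), so (279/3277) = +(3277/279).
Reduce top mod 279: now compute (208/279).
Pull out 2^4: since 279 ≡ 7 (mod 8), (2/279) = +1, so (2/279)^4 = +1.
Reciprocity: 13 ≡ 1 and 279 ≡ 3 (mod 4), so (13/279) = +(279/13).
Reduce top mod 13: now compute (6/13).
Pull out 2: since 13 ≡ 5 (mod 8), (2/13) = -1.
Reciprocity: 3 ≡ 3 and 13 ≡ 1 (mod 4), so (3/13) = +(13/3).
Reduce top mod 3: now compute (1/3).
Reached (1/3) = 1. Collecting the sign flips along the way, the symbol is -1.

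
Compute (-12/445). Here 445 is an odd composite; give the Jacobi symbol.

1

First reduce: -12 ≡ 433 (mod 445).
Reciprocity: 433 ≡ 1 and 445 ≡ 1 (mod 4), so (433/445) = +(445/433).
Reduce top mod 433: now compute (12/433).
Pull out 2^2: since 433 ≡ 1 (mod 8), (2/433) = +1, so (2/433)^2 = +1.
Reciprocity: 3 ≡ 3 and 433 ≡ 1 (mod 4), so (3/433) = +(433/3).
Reduce top mod 3: now compute (1/3).
Reached (1/3) = 1. Collecting the sign flips along the way, the symbol is +1.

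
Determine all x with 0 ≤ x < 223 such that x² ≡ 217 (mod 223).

70, 153

Since 223 ≡ 3 (mod 4), a square root of 217 is 217^((223+1)/4) = 217^56 mod 223.
Repeated squaring: 217^2≡36, 217^4≡181, 217^8≡203, 217^16≡177, 217^32≡109 (mod 223).
217^56 = 217^(32+16+8) ≡ 153 (mod 223).
Check: 153² = 23409 ≡ 217 (mod 223). The two roots are 70 and 153.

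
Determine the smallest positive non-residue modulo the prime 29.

2

(2/29) = −1, so 2 is the smallest positive non-residue mod 29.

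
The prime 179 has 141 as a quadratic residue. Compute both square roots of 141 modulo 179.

Since 179 ≡ 3 (mod 4), a square root of 141 is 141^((179+1)/4) = 141^45 mod 179.
Repeated squaring: 141^2≡12, 141^4≡144, 141^8≡151, 141^16≡68, 141^32≡149 (mod 179).
141^45 = 141^(32+8+4+1) ≡ 61 (mod 179).
Check: 61² = 3721 ≡ 141 (mod 179). The two roots are 61 and 118.

61, 118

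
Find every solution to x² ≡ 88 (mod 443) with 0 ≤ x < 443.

201, 242

Since 443 ≡ 3 (mod 4), a square root of 88 is 88^((443+1)/4) = 88^111 mod 443.
Repeated squaring: 88^2≡213, 88^4≡183, 88^8≡264, 88^16≡145, 88^32≡204, 88^64≡417 (mod 443).
88^111 = 88^(64+32+8+4+2+1) ≡ 201 (mod 443).
Check: 201² = 40401 ≡ 88 (mod 443). The two roots are 201 and 242.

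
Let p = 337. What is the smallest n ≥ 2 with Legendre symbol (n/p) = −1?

5

(2/337) = +1, so 2 is a residue.
(3/337) = +1, so 3 is a residue.
(4/337) = +1, so 4 is a residue.
(5/337) = −1, so 5 is the smallest positive non-residue mod 337.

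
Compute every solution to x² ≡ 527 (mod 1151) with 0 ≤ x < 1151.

Since 1151 ≡ 3 (mod 4), a square root of 527 is 527^((1151+1)/4) = 527^288 mod 1151.
Repeated squaring: 527^2≡338, 527^4≡295, 527^8≡700, 527^16≡825, 527^32≡384, 527^64≡128, 527^128≡270, 527^256≡387 (mod 1151).
527^288 = 527^(256+32) ≡ 129 (mod 1151).
Check: 129² = 16641 ≡ 527 (mod 1151). The two roots are 129 and 1022.

129, 1022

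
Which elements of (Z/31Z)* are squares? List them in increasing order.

1 2 4 5 7 8 9 10 14 16 18 19 20 25 28

Square k = 1,…,15 (k and 31−k give the same square):
1²=1, 2²=4, 3²=9, 4²=16, 5²=25, 6²≡5, 7²≡18, 8²≡2, 9²≡19, 10²≡7, 11²≡28, 12²≡20, 13²≡14, 14²≡10, 15²≡8 (mod 31).
So the quadratic residues mod 31 are {1, 2, 4, 5, 7, 8, 9, 10, 14, 16, 18, 19, 20, 25, 28}.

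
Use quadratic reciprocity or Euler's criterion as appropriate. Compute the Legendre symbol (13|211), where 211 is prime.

Reciprocity: 13 ≡ 1 and 211 ≡ 3 (mod 4), so (13/211) = +(211/13).
Reduce top mod 13: now compute (3/13).
Reciprocity: 3 ≡ 3 and 13 ≡ 1 (mod 4), so (3/13) = +(13/3).
Reduce top mod 3: now compute (1/3).
Reached (1/3) = 1. Collecting the sign flips along the way, the symbol is +1.

1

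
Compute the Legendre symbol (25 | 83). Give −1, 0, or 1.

Euler's criterion: (25/83) ≡ 25^41 (mod 83).
25^2 ≡ 44 (mod 83)
25^4 ≡ 27 (mod 83)
25^8 ≡ 65 (mod 83)
25^16 ≡ 75 (mod 83)
25^32 ≡ 64 (mod 83)
25^41 = 25^(32+8+1) ≡ 1 (mod 83).
Result is 1, so (25/83) = 1.

1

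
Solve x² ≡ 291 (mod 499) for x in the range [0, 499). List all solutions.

203, 296

Since 499 ≡ 3 (mod 4), a square root of 291 is 291^((499+1)/4) = 291^125 mod 499.
Repeated squaring: 291^2≡350, 291^4≡245, 291^8≡145, 291^16≡67, 291^32≡497, 291^64≡4 (mod 499).
291^125 = 291^(64+32+16+8+4+1) ≡ 296 (mod 499).
Check: 296² = 87616 ≡ 291 (mod 499). The two roots are 203 and 296.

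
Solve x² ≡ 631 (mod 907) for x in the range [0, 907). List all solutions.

390, 517

Since 907 ≡ 3 (mod 4), a square root of 631 is 631^((907+1)/4) = 631^227 mod 907.
Repeated squaring: 631^2≡895, 631^4≡144, 631^8≡782, 631^16≡206, 631^32≡714, 631^64≡62, 631^128≡216 (mod 907).
631^227 = 631^(128+64+32+2+1) ≡ 517 (mod 907).
Check: 517² = 267289 ≡ 631 (mod 907). The two roots are 390 and 517.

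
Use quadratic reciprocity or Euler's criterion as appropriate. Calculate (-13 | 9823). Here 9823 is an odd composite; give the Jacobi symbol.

1

First reduce: -13 ≡ 9810 (mod 9823).
Pull out 2: since 9823 ≡ 7 (mod 8), (2/9823) = +1.
Reciprocity: 4905 ≡ 1 and 9823 ≡ 3 (mod 4), so (4905/9823) = +(9823/4905).
Reduce top mod 4905: now compute (13/4905).
Reciprocity: 13 ≡ 1 and 4905 ≡ 1 (mod 4), so (13/4905) = +(4905/13).
Reduce top mod 13: now compute (4/13).
Pull out 2^2: since 13 ≡ 5 (mod 8), (2/13) = -1, so (2/13)^2 = +1.
Reached (1/13) = 1. Collecting the sign flips along the way, the symbol is +1.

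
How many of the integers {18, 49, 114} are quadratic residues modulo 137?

(18/137) = +1 → QR.
(49/137) = +1 → QR.
(114/137) = -1 → non-residue.
Total quadratic residues among the 3: 2.

2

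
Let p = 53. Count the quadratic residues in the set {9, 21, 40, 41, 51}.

(9/53) = +1 → QR.
(21/53) = -1 → non-residue.
(40/53) = +1 → QR.
(41/53) = -1 → non-residue.
(51/53) = -1 → non-residue.
Total quadratic residues among the 5: 2.

2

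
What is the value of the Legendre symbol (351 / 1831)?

1

Reciprocity: 351 ≡ 3 and 1831 ≡ 3 (mod 4), so (351/1831) = −(1831/351).
Reduce top mod 351: now compute (76/351).
Pull out 2^2: since 351 ≡ 7 (mod 8), (2/351) = +1, so (2/351)^2 = +1.
Reciprocity: 19 ≡ 3 and 351 ≡ 3 (mod 4), so (19/351) = −(351/19).
Reduce top mod 19: now compute (9/19).
Reciprocity: 9 ≡ 1 and 19 ≡ 3 (mod 4), so (9/19) = +(19/9).
Reduce top mod 9: now compute (1/9).
Reached (1/9) = 1. Collecting the sign flips along the way, the symbol is +1.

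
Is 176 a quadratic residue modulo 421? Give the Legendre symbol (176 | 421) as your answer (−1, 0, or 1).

1

Pull out 2^4: since 421 ≡ 5 (mod 8), (2/421) = -1, so (2/421)^4 = +1.
Reciprocity: 11 ≡ 3 and 421 ≡ 1 (mod 4), so (11/421) = +(421/11).
Reduce top mod 11: now compute (3/11).
Reciprocity: 3 ≡ 3 and 11 ≡ 3 (mod 4), so (3/11) = −(11/3).
Reduce top mod 3: now compute (2/3).
Pull out 2: since 3 ≡ 3 (mod 8), (2/3) = -1.
Reached (1/3) = 1. Collecting the sign flips along the way, the symbol is +1.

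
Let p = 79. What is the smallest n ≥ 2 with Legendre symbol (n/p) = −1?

3

(2/79) = +1, so 2 is a residue.
(3/79) = −1, so 3 is the smallest positive non-residue mod 79.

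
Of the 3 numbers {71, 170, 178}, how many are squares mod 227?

1

(71/227) = +1 → QR.
(170/227) = -1 → non-residue.
(178/227) = -1 → non-residue.
Total quadratic residues among the 3: 1.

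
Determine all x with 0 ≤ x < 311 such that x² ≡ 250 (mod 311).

46, 265

Since 311 ≡ 3 (mod 4), a square root of 250 is 250^((311+1)/4) = 250^78 mod 311.
Repeated squaring: 250^2≡300, 250^4≡121, 250^8≡24, 250^16≡265, 250^32≡250, 250^64≡300 (mod 311).
250^78 = 250^(64+8+4+2) ≡ 265 (mod 311).
Check: 265² = 70225 ≡ 250 (mod 311). The two roots are 46 and 265.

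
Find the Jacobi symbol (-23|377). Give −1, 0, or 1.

First reduce: -23 ≡ 354 (mod 377).
Pull out 2: since 377 ≡ 1 (mod 8), (2/377) = +1.
Reciprocity: 177 ≡ 1 and 377 ≡ 1 (mod 4), so (177/377) = +(377/177).
Reduce top mod 177: now compute (23/177).
Reciprocity: 23 ≡ 3 and 177 ≡ 1 (mod 4), so (23/177) = +(177/23).
Reduce top mod 23: now compute (16/23).
Pull out 2^4: since 23 ≡ 7 (mod 8), (2/23) = +1, so (2/23)^4 = +1.
Reached (1/23) = 1. Collecting the sign flips along the way, the symbol is +1.

1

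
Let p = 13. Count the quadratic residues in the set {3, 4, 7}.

2

(3/13) = +1 → QR.
(4/13) = +1 → QR.
(7/13) = -1 → non-residue.
Total quadratic residues among the 3: 2.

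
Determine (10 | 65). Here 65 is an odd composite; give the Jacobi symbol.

Pull out 2: since 65 ≡ 1 (mod 8), (2/65) = +1.
Reciprocity: 5 ≡ 1 and 65 ≡ 1 (mod 4), so (5/65) = +(65/5).
Reduce top mod 5: now compute (0/5).
Top reduces to 0: gcd > 1, so the symbol is 0.

0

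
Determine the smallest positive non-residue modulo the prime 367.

(2/367) = +1, so 2 is a residue.
(3/367) = −1, so 3 is the smallest positive non-residue mod 367.

3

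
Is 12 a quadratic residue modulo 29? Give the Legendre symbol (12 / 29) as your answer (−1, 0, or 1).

-1

Pull out 2^2: since 29 ≡ 5 (mod 8), (2/29) = -1, so (2/29)^2 = +1.
Reciprocity: 3 ≡ 3 and 29 ≡ 1 (mod 4), so (3/29) = +(29/3).
Reduce top mod 3: now compute (2/3).
Pull out 2: since 3 ≡ 3 (mod 8), (2/3) = -1.
Reached (1/3) = 1. Collecting the sign flips along the way, the symbol is -1.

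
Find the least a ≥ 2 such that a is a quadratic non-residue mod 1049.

(2/1049) = +1, so 2 is a residue.
(3/1049) = −1, so 3 is the smallest positive non-residue mod 1049.

3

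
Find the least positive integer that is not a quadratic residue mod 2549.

2

(2/2549) = −1, so 2 is the smallest positive non-residue mod 2549.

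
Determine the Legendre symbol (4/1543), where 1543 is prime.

1

Pull out 2^2: since 1543 ≡ 7 (mod 8), (2/1543) = +1, so (2/1543)^2 = +1.
Reached (1/1543) = 1. Collecting the sign flips along the way, the symbol is +1.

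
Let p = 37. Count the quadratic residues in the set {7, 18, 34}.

2

(7/37) = +1 → QR.
(18/37) = -1 → non-residue.
(34/37) = +1 → QR.
Total quadratic residues among the 3: 2.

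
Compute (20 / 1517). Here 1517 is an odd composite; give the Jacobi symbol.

Pull out 2^2: since 1517 ≡ 5 (mod 8), (2/1517) = -1, so (2/1517)^2 = +1.
Reciprocity: 5 ≡ 1 and 1517 ≡ 1 (mod 4), so (5/1517) = +(1517/5).
Reduce top mod 5: now compute (2/5).
Pull out 2: since 5 ≡ 5 (mod 8), (2/5) = -1.
Reached (1/5) = 1. Collecting the sign flips along the way, the symbol is -1.

-1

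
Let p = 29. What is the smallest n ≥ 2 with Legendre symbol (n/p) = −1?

(2/29) = −1, so 2 is the smallest positive non-residue mod 29.

2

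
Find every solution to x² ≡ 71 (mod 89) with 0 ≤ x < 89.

31, 58

89 ≡ 1 (mod 4), so we find a root by search.
Trying successive values, 31² = 961 ≡ 71 (mod 89). The other root is 89 − 31 = 58.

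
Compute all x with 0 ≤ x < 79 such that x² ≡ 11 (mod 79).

Since 79 ≡ 3 (mod 4), a square root of 11 is 11^((79+1)/4) = 11^20 mod 79.
Repeated squaring: 11^2≡42, 11^4≡26, 11^8≡44, 11^16≡40 (mod 79).
11^20 = 11^(16+4) ≡ 13 (mod 79).
Check: 13² = 169 ≡ 11 (mod 79). The two roots are 13 and 66.

13, 66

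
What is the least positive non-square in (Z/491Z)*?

(2/491) = −1, so 2 is the smallest positive non-residue mod 491.

2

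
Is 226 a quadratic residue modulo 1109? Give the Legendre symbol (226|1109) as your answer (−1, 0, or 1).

1

Euler's criterion: (226/1109) ≡ 226^554 (mod 1109).
226^2 ≡ 62 (mod 1109)
226^4 ≡ 517 (mod 1109)
226^8 ≡ 20 (mod 1109)
226^16 ≡ 400 (mod 1109)
226^32 ≡ 304 (mod 1109)
226^64 ≡ 369 (mod 1109)
226^128 ≡ 863 (mod 1109)
226^256 ≡ 630 (mod 1109)
226^512 ≡ 987 (mod 1109)
226^554 = 226^(512+32+8+2) ≡ 1 (mod 1109).
Result is 1, so (226/1109) = 1.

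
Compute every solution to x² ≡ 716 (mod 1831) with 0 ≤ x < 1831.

Since 1831 ≡ 3 (mod 4), a square root of 716 is 716^((1831+1)/4) = 716^458 mod 1831.
Repeated squaring: 716^2≡1807, 716^4≡576, 716^8≡365, 716^16≡1393, 716^32≡1420, 716^64≡469, 716^128≡241, 716^256≡1320 (mod 1831).
716^458 = 716^(256+128+64+8+2) ≡ 228 (mod 1831).
Check: 228² = 51984 ≡ 716 (mod 1831). The two roots are 228 and 1603.

228, 1603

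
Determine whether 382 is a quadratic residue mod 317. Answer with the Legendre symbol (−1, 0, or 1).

Euler's criterion: (382/317) ≡ 65^158 (mod 317).
65^2 ≡ 104 (mod 317)
65^4 ≡ 38 (mod 317)
65^8 ≡ 176 (mod 317)
65^16 ≡ 227 (mod 317)
65^32 ≡ 175 (mod 317)
65^64 ≡ 193 (mod 317)
65^128 ≡ 160 (mod 317)
65^158 = 65^(128+16+8+4+2) ≡ 1 (mod 317).
Result is 1, so (382/317) = 1.

1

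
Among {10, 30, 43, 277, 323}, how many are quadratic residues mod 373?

2

(10/373) = +1 → QR.
(30/373) = +1 → QR.
(43/373) = -1 → non-residue.
(277/373) = -1 → non-residue.
(323/373) = -1 → non-residue.
Total quadratic residues among the 5: 2.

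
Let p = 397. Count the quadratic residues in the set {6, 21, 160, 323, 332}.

2

(6/397) = -1 → non-residue.
(21/397) = -1 → non-residue.
(160/397) = +1 → QR.
(323/397) = -1 → non-residue.
(332/397) = +1 → QR.
Total quadratic residues among the 5: 2.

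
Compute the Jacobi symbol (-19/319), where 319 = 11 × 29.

First reduce: -19 ≡ 300 (mod 319).
Pull out 2^2: since 319 ≡ 7 (mod 8), (2/319) = +1, so (2/319)^2 = +1.
Reciprocity: 75 ≡ 3 and 319 ≡ 3 (mod 4), so (75/319) = −(319/75).
Reduce top mod 75: now compute (19/75).
Reciprocity: 19 ≡ 3 and 75 ≡ 3 (mod 4), so (19/75) = −(75/19).
Reduce top mod 19: now compute (18/19).
Pull out 2: since 19 ≡ 3 (mod 8), (2/19) = -1.
Reciprocity: 9 ≡ 1 and 19 ≡ 3 (mod 4), so (9/19) = +(19/9).
Reduce top mod 9: now compute (1/9).
Reached (1/9) = 1. Collecting the sign flips along the way, the symbol is -1.

-1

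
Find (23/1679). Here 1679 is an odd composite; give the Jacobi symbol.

Reciprocity: 23 ≡ 3 and 1679 ≡ 3 (mod 4), so (23/1679) = −(1679/23).
Reduce top mod 23: now compute (0/23).
Top reduces to 0: gcd > 1, so the symbol is 0.

0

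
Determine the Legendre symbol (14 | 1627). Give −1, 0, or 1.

-1

Pull out 2: since 1627 ≡ 3 (mod 8), (2/1627) = -1.
Reciprocity: 7 ≡ 3 and 1627 ≡ 3 (mod 4), so (7/1627) = −(1627/7).
Reduce top mod 7: now compute (3/7).
Reciprocity: 3 ≡ 3 and 7 ≡ 3 (mod 4), so (3/7) = −(7/3).
Reduce top mod 3: now compute (1/3).
Reached (1/3) = 1. Collecting the sign flips along the way, the symbol is -1.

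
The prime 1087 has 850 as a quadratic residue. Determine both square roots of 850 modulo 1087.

387, 700

Since 1087 ≡ 3 (mod 4), a square root of 850 is 850^((1087+1)/4) = 850^272 mod 1087.
Repeated squaring: 850^2≡732, 850^4≡1020, 850^8≡141, 850^16≡315, 850^32≡308, 850^64≡295, 850^128≡65, 850^256≡964 (mod 1087).
850^272 = 850^(256+16) ≡ 387 (mod 1087).
Check: 387² = 149769 ≡ 850 (mod 1087). The two roots are 387 and 700.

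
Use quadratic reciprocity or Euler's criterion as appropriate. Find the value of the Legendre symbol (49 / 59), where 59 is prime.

1

Reciprocity: 49 ≡ 1 and 59 ≡ 3 (mod 4), so (49/59) = +(59/49).
Reduce top mod 49: now compute (10/49).
Pull out 2: since 49 ≡ 1 (mod 8), (2/49) = +1.
Reciprocity: 5 ≡ 1 and 49 ≡ 1 (mod 4), so (5/49) = +(49/5).
Reduce top mod 5: now compute (4/5).
Pull out 2^2: since 5 ≡ 5 (mod 8), (2/5) = -1, so (2/5)^2 = +1.
Reached (1/5) = 1. Collecting the sign flips along the way, the symbol is +1.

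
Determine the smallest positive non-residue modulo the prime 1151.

(2/1151) = +1, so 2 is a residue.
(3/1151) = +1, so 3 is a residue.
(4/1151) = +1, so 4 is a residue.
(5/1151) = +1, so 5 is a residue.
(6/1151) = +1, so 6 is a residue.
(7/1151) = +1, so 7 is a residue.
(8/1151) = +1, so 8 is a residue.
(9/1151) = +1, so 9 is a residue.
(10/1151) = +1, so 10 is a residue.
(11/1151) = +1, so 11 is a residue.
(12/1151) = +1, so 12 is a residue.
(13/1151) = −1, so 13 is the smallest positive non-residue mod 1151.

13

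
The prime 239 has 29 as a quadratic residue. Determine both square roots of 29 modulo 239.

56, 183

Since 239 ≡ 3 (mod 4), a square root of 29 is 29^((239+1)/4) = 29^60 mod 239.
Repeated squaring: 29^2≡124, 29^4≡80, 29^8≡186, 29^16≡180, 29^32≡135 (mod 239).
29^60 = 29^(32+16+8+4) ≡ 183 (mod 239).
Check: 183² = 33489 ≡ 29 (mod 239). The two roots are 56 and 183.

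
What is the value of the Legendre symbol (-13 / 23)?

-1

First reduce: -13 ≡ 10 (mod 23).
Pull out 2: since 23 ≡ 7 (mod 8), (2/23) = +1.
Reciprocity: 5 ≡ 1 and 23 ≡ 3 (mod 4), so (5/23) = +(23/5).
Reduce top mod 5: now compute (3/5).
Reciprocity: 3 ≡ 3 and 5 ≡ 1 (mod 4), so (3/5) = +(5/3).
Reduce top mod 3: now compute (2/3).
Pull out 2: since 3 ≡ 3 (mod 8), (2/3) = -1.
Reached (1/3) = 1. Collecting the sign flips along the way, the symbol is -1.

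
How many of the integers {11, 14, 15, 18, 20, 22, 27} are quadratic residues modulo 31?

(11/31) = -1 → non-residue.
(14/31) = +1 → QR.
(15/31) = -1 → non-residue.
(18/31) = +1 → QR.
(20/31) = +1 → QR.
(22/31) = -1 → non-residue.
(27/31) = -1 → non-residue.
Total quadratic residues among the 7: 3.

3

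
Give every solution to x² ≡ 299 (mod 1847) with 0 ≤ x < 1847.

137, 1710

Since 1847 ≡ 3 (mod 4), a square root of 299 is 299^((1847+1)/4) = 299^462 mod 1847.
Repeated squaring: 299^2≡745, 299^4≡925, 299^8≡464, 299^16≡1044, 299^32≡206, 299^64≡1802, 299^128≡178, 299^256≡285 (mod 1847).
299^462 = 299^(256+128+64+8+4+2) ≡ 1710 (mod 1847).
Check: 1710² = 2924100 ≡ 299 (mod 1847). The two roots are 137 and 1710.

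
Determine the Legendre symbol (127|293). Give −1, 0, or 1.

Euler's criterion: (127/293) ≡ 127^146 (mod 293).
127^2 ≡ 14 (mod 293)
127^4 ≡ 196 (mod 293)
127^8 ≡ 33 (mod 293)
127^16 ≡ 210 (mod 293)
127^32 ≡ 150 (mod 293)
127^64 ≡ 232 (mod 293)
127^128 ≡ 205 (mod 293)
127^146 = 127^(128+16+2) ≡ 292 (mod 293).
Result is 292 ≡ −1, so (127/293) = −1.

-1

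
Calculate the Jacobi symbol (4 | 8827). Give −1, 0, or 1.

Pull out 2^2: since 8827 ≡ 3 (mod 8), (2/8827) = -1, so (2/8827)^2 = +1.
Reached (1/8827) = 1. Collecting the sign flips along the way, the symbol is +1.

1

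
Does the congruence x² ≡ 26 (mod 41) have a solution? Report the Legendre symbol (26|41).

-1

Pull out 2: since 41 ≡ 1 (mod 8), (2/41) = +1.
Reciprocity: 13 ≡ 1 and 41 ≡ 1 (mod 4), so (13/41) = +(41/13).
Reduce top mod 13: now compute (2/13).
Pull out 2: since 13 ≡ 5 (mod 8), (2/13) = -1.
Reached (1/13) = 1. Collecting the sign flips along the way, the symbol is -1.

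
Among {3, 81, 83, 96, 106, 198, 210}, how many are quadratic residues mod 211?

(3/211) = -1 → non-residue.
(81/211) = +1 → QR.
(83/211) = +1 → QR.
(96/211) = +1 → QR.
(106/211) = -1 → non-residue.
(198/211) = -1 → non-residue.
(210/211) = -1 → non-residue.
Total quadratic residues among the 7: 3.

3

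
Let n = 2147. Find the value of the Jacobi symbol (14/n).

Pull out 2: since 2147 ≡ 3 (mod 8), (2/2147) = -1.
Reciprocity: 7 ≡ 3 and 2147 ≡ 3 (mod 4), so (7/2147) = −(2147/7).
Reduce top mod 7: now compute (5/7).
Reciprocity: 5 ≡ 1 and 7 ≡ 3 (mod 4), so (5/7) = +(7/5).
Reduce top mod 5: now compute (2/5).
Pull out 2: since 5 ≡ 5 (mod 8), (2/5) = -1.
Reached (1/5) = 1. Collecting the sign flips along the way, the symbol is -1.

-1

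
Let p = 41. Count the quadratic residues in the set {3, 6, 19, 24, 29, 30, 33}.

1

(3/41) = -1 → non-residue.
(6/41) = -1 → non-residue.
(19/41) = -1 → non-residue.
(24/41) = -1 → non-residue.
(29/41) = -1 → non-residue.
(30/41) = -1 → non-residue.
(33/41) = +1 → QR.
Total quadratic residues among the 7: 1.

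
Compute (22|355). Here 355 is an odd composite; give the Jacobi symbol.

Pull out 2: since 355 ≡ 3 (mod 8), (2/355) = -1.
Reciprocity: 11 ≡ 3 and 355 ≡ 3 (mod 4), so (11/355) = −(355/11).
Reduce top mod 11: now compute (3/11).
Reciprocity: 3 ≡ 3 and 11 ≡ 3 (mod 4), so (3/11) = −(11/3).
Reduce top mod 3: now compute (2/3).
Pull out 2: since 3 ≡ 3 (mod 8), (2/3) = -1.
Reached (1/3) = 1. Collecting the sign flips along the way, the symbol is +1.

1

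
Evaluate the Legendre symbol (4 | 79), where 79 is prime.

Euler's criterion: (4/79) ≡ 4^39 (mod 79).
4^2 ≡ 16 (mod 79)
4^4 ≡ 19 (mod 79)
4^8 ≡ 45 (mod 79)
4^16 ≡ 50 (mod 79)
4^32 ≡ 51 (mod 79)
4^39 = 4^(32+4+2+1) ≡ 1 (mod 79).
Result is 1, so (4/79) = 1.

1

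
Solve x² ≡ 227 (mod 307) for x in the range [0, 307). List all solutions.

Since 307 ≡ 3 (mod 4), a square root of 227 is 227^((307+1)/4) = 227^77 mod 307.
Repeated squaring: 227^2≡260, 227^4≡60, 227^8≡223, 227^16≡302, 227^32≡25, 227^64≡11 (mod 307).
227^77 = 227^(64+8+4+1) ≡ 278 (mod 307).
Check: 278² = 77284 ≡ 227 (mod 307). The two roots are 29 and 278.

29, 278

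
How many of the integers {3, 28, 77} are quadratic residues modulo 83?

(3/83) = +1 → QR.
(28/83) = +1 → QR.
(77/83) = +1 → QR.
Total quadratic residues among the 3: 3.

3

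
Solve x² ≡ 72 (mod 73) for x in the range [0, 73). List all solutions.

73 ≡ 1 (mod 4), so we find a root by search.
Trying successive values, 27² = 729 ≡ 72 (mod 73). The other root is 73 − 27 = 46.

27, 46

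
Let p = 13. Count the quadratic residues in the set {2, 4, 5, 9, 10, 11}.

3

(2/13) = -1 → non-residue.
(4/13) = +1 → QR.
(5/13) = -1 → non-residue.
(9/13) = +1 → QR.
(10/13) = +1 → QR.
(11/13) = -1 → non-residue.
Total quadratic residues among the 6: 3.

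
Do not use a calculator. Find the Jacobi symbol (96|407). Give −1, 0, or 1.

Pull out 2^5: since 407 ≡ 7 (mod 8), (2/407) = +1, so (2/407)^5 = +1.
Reciprocity: 3 ≡ 3 and 407 ≡ 3 (mod 4), so (3/407) = −(407/3).
Reduce top mod 3: now compute (2/3).
Pull out 2: since 3 ≡ 3 (mod 8), (2/3) = -1.
Reached (1/3) = 1. Collecting the sign flips along the way, the symbol is +1.

1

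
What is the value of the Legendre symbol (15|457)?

-1

Reciprocity: 15 ≡ 3 and 457 ≡ 1 (mod 4), so (15/457) = +(457/15).
Reduce top mod 15: now compute (7/15).
Reciprocity: 7 ≡ 3 and 15 ≡ 3 (mod 4), so (7/15) = −(15/7).
Reduce top mod 7: now compute (1/7).
Reached (1/7) = 1. Collecting the sign flips along the way, the symbol is -1.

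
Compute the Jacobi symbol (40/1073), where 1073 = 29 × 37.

-1

Pull out 2^3: since 1073 ≡ 1 (mod 8), (2/1073) = +1, so (2/1073)^3 = +1.
Reciprocity: 5 ≡ 1 and 1073 ≡ 1 (mod 4), so (5/1073) = +(1073/5).
Reduce top mod 5: now compute (3/5).
Reciprocity: 3 ≡ 3 and 5 ≡ 1 (mod 4), so (3/5) = +(5/3).
Reduce top mod 3: now compute (2/3).
Pull out 2: since 3 ≡ 3 (mod 8), (2/3) = -1.
Reached (1/3) = 1. Collecting the sign flips along the way, the symbol is -1.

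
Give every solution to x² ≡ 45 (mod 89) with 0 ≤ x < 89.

32, 57

89 ≡ 1 (mod 4), so we find a root by search.
Trying successive values, 32² = 1024 ≡ 45 (mod 89). The other root is 89 − 32 = 57.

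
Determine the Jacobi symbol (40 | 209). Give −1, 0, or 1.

Pull out 2^3: since 209 ≡ 1 (mod 8), (2/209) = +1, so (2/209)^3 = +1.
Reciprocity: 5 ≡ 1 and 209 ≡ 1 (mod 4), so (5/209) = +(209/5).
Reduce top mod 5: now compute (4/5).
Pull out 2^2: since 5 ≡ 5 (mod 8), (2/5) = -1, so (2/5)^2 = +1.
Reached (1/5) = 1. Collecting the sign flips along the way, the symbol is +1.

1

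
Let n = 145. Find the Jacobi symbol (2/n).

Pull out 2: since 145 ≡ 1 (mod 8), (2/145) = +1.
Reached (1/145) = 1. Collecting the sign flips along the way, the symbol is +1.

1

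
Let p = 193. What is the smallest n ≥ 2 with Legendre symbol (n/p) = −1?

(2/193) = +1, so 2 is a residue.
(3/193) = +1, so 3 is a residue.
(4/193) = +1, so 4 is a residue.
(5/193) = −1, so 5 is the smallest positive non-residue mod 193.

5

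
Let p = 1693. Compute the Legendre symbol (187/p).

Reciprocity: 187 ≡ 3 and 1693 ≡ 1 (mod 4), so (187/1693) = +(1693/187).
Reduce top mod 187: now compute (10/187).
Pull out 2: since 187 ≡ 3 (mod 8), (2/187) = -1.
Reciprocity: 5 ≡ 1 and 187 ≡ 3 (mod 4), so (5/187) = +(187/5).
Reduce top mod 5: now compute (2/5).
Pull out 2: since 5 ≡ 5 (mod 8), (2/5) = -1.
Reached (1/5) = 1. Collecting the sign flips along the way, the symbol is +1.

1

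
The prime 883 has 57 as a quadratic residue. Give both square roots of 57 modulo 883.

Since 883 ≡ 3 (mod 4), a square root of 57 is 57^((883+1)/4) = 57^221 mod 883.
Repeated squaring: 57^2≡600, 57^4≡619, 57^8≡822, 57^16≡189, 57^32≡401, 57^64≡95, 57^128≡195 (mod 883).
57^221 = 57^(128+64+16+8+4+1) ≡ 254 (mod 883).
Check: 254² = 64516 ≡ 57 (mod 883). The two roots are 254 and 629.

254, 629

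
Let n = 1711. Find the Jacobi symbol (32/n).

1

Pull out 2^5: since 1711 ≡ 7 (mod 8), (2/1711) = +1, so (2/1711)^5 = +1.
Reached (1/1711) = 1. Collecting the sign flips along the way, the symbol is +1.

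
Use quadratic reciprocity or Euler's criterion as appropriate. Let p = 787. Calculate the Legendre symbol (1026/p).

1

Euler's criterion: (1026/787) ≡ 239^393 (mod 787).
239^2 ≡ 457 (mod 787)
239^4 ≡ 294 (mod 787)
239^8 ≡ 653 (mod 787)
239^16 ≡ 642 (mod 787)
239^32 ≡ 563 (mod 787)
239^64 ≡ 595 (mod 787)
239^128 ≡ 662 (mod 787)
239^256 ≡ 672 (mod 787)
239^393 = 239^(256+128+8+1) ≡ 1 (mod 787).
Result is 1, so (1026/787) = 1.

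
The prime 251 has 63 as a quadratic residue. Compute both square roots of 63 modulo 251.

Since 251 ≡ 3 (mod 4), a square root of 63 is 63^((251+1)/4) = 63^63 mod 251.
Repeated squaring: 63^2≡204, 63^4≡201, 63^8≡241, 63^16≡100, 63^32≡211 (mod 251).
63^63 = 63^(32+16+8+4+2+1) ≡ 125 (mod 251).
Check: 125² = 15625 ≡ 63 (mod 251). The two roots are 125 and 126.

125, 126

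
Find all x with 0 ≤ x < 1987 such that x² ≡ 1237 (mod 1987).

Since 1987 ≡ 3 (mod 4), a square root of 1237 is 1237^((1987+1)/4) = 1237^497 mod 1987.
Repeated squaring: 1237^2≡179, 1237^4≡249, 1237^8≡404, 1237^16≡282, 1237^32≡44, 1237^64≡1936, 1237^128≡614, 1237^256≡1453 (mod 1987).
1237^497 = 1237^(256+128+64+32+16+1) ≡ 429 (mod 1987).
Check: 429² = 184041 ≡ 1237 (mod 1987). The two roots are 429 and 1558.

429, 1558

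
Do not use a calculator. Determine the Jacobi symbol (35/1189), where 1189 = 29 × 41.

Reciprocity: 35 ≡ 3 and 1189 ≡ 1 (mod 4), so (35/1189) = +(1189/35).
Reduce top mod 35: now compute (34/35).
Pull out 2: since 35 ≡ 3 (mod 8), (2/35) = -1.
Reciprocity: 17 ≡ 1 and 35 ≡ 3 (mod 4), so (17/35) = +(35/17).
Reduce top mod 17: now compute (1/17).
Reached (1/17) = 1. Collecting the sign flips along the way, the symbol is -1.

-1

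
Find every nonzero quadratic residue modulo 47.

Square k = 1,…,23 (k and 47−k give the same square):
1²=1, 2²=4, 3²=9, 4²=16, 5²=25, 6²=36, 7²≡2, 8²≡17, 9²≡34, 10²≡6, 11²≡27, 12²≡3, 13²≡28, 14²≡8, 15²≡37, 16²≡21, 17²≡7, 18²≡42, 19²≡32, 20²≡24, 21²≡18, 22²≡14, 23²≡12 (mod 47).
So the quadratic residues mod 47 are {1, 2, 3, 4, 6, 7, 8, 9, 12, 14, 16, 17, 18, 21, 24, 25, 27, 28, 32, 34, 36, 37, 42}.

1 2 3 4 6 7 8 9 12 14 16 17 18 21 24 25 27 28 32 34 36 37 42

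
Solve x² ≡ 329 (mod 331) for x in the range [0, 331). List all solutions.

75, 256

Since 331 ≡ 3 (mod 4), a square root of 329 is 329^((331+1)/4) = 329^83 mod 331.
Repeated squaring: 329^2≡4, 329^4≡16, 329^8≡256, 329^16≡329, 329^32≡4, 329^64≡16 (mod 331).
329^83 = 329^(64+16+2+1) ≡ 256 (mod 331).
Check: 256² = 65536 ≡ 329 (mod 331). The two roots are 75 and 256.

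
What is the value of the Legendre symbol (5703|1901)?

First reduce: 5703 ≡ 0 (mod 1901).
Top reduces to 0: gcd > 1, so the symbol is 0.

0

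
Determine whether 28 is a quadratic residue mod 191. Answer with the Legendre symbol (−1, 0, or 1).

-1

Pull out 2^2: since 191 ≡ 7 (mod 8), (2/191) = +1, so (2/191)^2 = +1.
Reciprocity: 7 ≡ 3 and 191 ≡ 3 (mod 4), so (7/191) = −(191/7).
Reduce top mod 7: now compute (2/7).
Pull out 2: since 7 ≡ 7 (mod 8), (2/7) = +1.
Reached (1/7) = 1. Collecting the sign flips along the way, the symbol is -1.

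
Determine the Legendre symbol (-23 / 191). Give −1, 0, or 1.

First reduce: -23 ≡ 168 (mod 191).
Pull out 2^3: since 191 ≡ 7 (mod 8), (2/191) = +1, so (2/191)^3 = +1.
Reciprocity: 21 ≡ 1 and 191 ≡ 3 (mod 4), so (21/191) = +(191/21).
Reduce top mod 21: now compute (2/21).
Pull out 2: since 21 ≡ 5 (mod 8), (2/21) = -1.
Reached (1/21) = 1. Collecting the sign flips along the way, the symbol is -1.

-1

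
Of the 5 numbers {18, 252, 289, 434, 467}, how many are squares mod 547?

(18/547) = -1 → non-residue.
(252/547) = -1 → non-residue.
(289/547) = +1 → QR.
(434/547) = -1 → non-residue.
(467/547) = +1 → QR.
Total quadratic residues among the 5: 2.

2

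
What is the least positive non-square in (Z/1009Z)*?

11

(2/1009) = +1, so 2 is a residue.
(3/1009) = +1, so 3 is a residue.
(4/1009) = +1, so 4 is a residue.
(5/1009) = +1, so 5 is a residue.
(6/1009) = +1, so 6 is a residue.
(7/1009) = +1, so 7 is a residue.
(8/1009) = +1, so 8 is a residue.
(9/1009) = +1, so 9 is a residue.
(10/1009) = +1, so 10 is a residue.
(11/1009) = −1, so 11 is the smallest positive non-residue mod 1009.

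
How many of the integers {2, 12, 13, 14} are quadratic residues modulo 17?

2

(2/17) = +1 → QR.
(12/17) = -1 → non-residue.
(13/17) = +1 → QR.
(14/17) = -1 → non-residue.
Total quadratic residues among the 4: 2.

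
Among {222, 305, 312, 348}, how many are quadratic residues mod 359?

(222/359) = +1 → QR.
(305/359) = -1 → non-residue.
(312/359) = -1 → non-residue.
(348/359) = -1 → non-residue.
Total quadratic residues among the 4: 1.

1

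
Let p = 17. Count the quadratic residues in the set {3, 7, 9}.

(3/17) = -1 → non-residue.
(7/17) = -1 → non-residue.
(9/17) = +1 → QR.
Total quadratic residues among the 3: 1.

1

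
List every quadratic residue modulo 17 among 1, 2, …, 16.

Square k = 1,…,8 (k and 17−k give the same square):
1²=1, 2²=4, 3²=9, 4²=16, 5²≡8, 6²≡2, 7²≡15, 8²≡13 (mod 17).
So the quadratic residues mod 17 are {1, 2, 4, 8, 9, 13, 15, 16}.

1 2 4 8 9 13 15 16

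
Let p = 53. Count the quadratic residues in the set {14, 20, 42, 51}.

(14/53) = -1 → non-residue.
(20/53) = -1 → non-residue.
(42/53) = +1 → QR.
(51/53) = -1 → non-residue.
Total quadratic residues among the 4: 1.

1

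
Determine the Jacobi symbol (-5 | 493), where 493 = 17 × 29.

First reduce: -5 ≡ 488 (mod 493).
Pull out 2^3: since 493 ≡ 5 (mod 8), (2/493) = -1, so (2/493)^3 = -1.
Reciprocity: 61 ≡ 1 and 493 ≡ 1 (mod 4), so (61/493) = +(493/61).
Reduce top mod 61: now compute (5/61).
Reciprocity: 5 ≡ 1 and 61 ≡ 1 (mod 4), so (5/61) = +(61/5).
Reduce top mod 5: now compute (1/5).
Reached (1/5) = 1. Collecting the sign flips along the way, the symbol is -1.

-1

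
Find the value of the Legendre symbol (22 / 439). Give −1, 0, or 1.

1

Euler's criterion: (22/439) ≡ 22^219 (mod 439).
22^2 ≡ 45 (mod 439)
22^4 ≡ 269 (mod 439)
22^8 ≡ 365 (mod 439)
22^16 ≡ 208 (mod 439)
22^32 ≡ 242 (mod 439)
22^64 ≡ 177 (mod 439)
22^128 ≡ 160 (mod 439)
22^219 = 22^(128+64+16+8+2+1) ≡ 1 (mod 439).
Result is 1, so (22/439) = 1.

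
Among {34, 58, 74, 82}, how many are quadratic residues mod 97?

(34/97) = -1 → non-residue.
(58/97) = -1 → non-residue.
(74/97) = -1 → non-residue.
(82/97) = -1 → non-residue.
Total quadratic residues among the 4: 0.

0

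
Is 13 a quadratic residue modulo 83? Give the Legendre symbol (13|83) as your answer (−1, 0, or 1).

Euler's criterion: (13/83) ≡ 13^41 (mod 83).
13^2 ≡ 3 (mod 83)
13^4 ≡ 9 (mod 83)
13^8 ≡ 81 (mod 83)
13^16 ≡ 4 (mod 83)
13^32 ≡ 16 (mod 83)
13^41 = 13^(32+8+1) ≡ 82 (mod 83).
Result is 82 ≡ −1, so (13/83) = −1.

-1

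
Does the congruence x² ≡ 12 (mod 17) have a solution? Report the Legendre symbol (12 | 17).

-1

Pull out 2^2: since 17 ≡ 1 (mod 8), (2/17) = +1, so (2/17)^2 = +1.
Reciprocity: 3 ≡ 3 and 17 ≡ 1 (mod 4), so (3/17) = +(17/3).
Reduce top mod 3: now compute (2/3).
Pull out 2: since 3 ≡ 3 (mod 8), (2/3) = -1.
Reached (1/3) = 1. Collecting the sign flips along the way, the symbol is -1.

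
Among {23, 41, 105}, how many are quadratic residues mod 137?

(23/137) = -1 → non-residue.
(41/137) = -1 → non-residue.
(105/137) = +1 → QR.
Total quadratic residues among the 3: 1.

1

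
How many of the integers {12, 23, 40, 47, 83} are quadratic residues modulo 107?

(12/107) = +1 → QR.
(23/107) = +1 → QR.
(40/107) = +1 → QR.
(47/107) = +1 → QR.
(83/107) = +1 → QR.
Total quadratic residues among the 5: 5.

5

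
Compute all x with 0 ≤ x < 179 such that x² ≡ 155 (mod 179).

79, 100

Since 179 ≡ 3 (mod 4), a square root of 155 is 155^((179+1)/4) = 155^45 mod 179.
Repeated squaring: 155^2≡39, 155^4≡89, 155^8≡45, 155^16≡56, 155^32≡93 (mod 179).
155^45 = 155^(32+8+4+1) ≡ 100 (mod 179).
Check: 100² = 10000 ≡ 155 (mod 179). The two roots are 79 and 100.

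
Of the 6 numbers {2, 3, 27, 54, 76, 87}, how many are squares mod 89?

2

(2/89) = +1 → QR.
(3/89) = -1 → non-residue.
(27/89) = -1 → non-residue.
(54/89) = -1 → non-residue.
(76/89) = -1 → non-residue.
(87/89) = +1 → QR.
Total quadratic residues among the 6: 2.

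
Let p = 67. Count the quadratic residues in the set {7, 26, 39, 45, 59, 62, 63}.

(7/67) = -1 → non-residue.
(26/67) = +1 → QR.
(39/67) = +1 → QR.
(45/67) = -1 → non-residue.
(59/67) = +1 → QR.
(62/67) = +1 → QR.
(63/67) = -1 → non-residue.
Total quadratic residues among the 7: 4.

4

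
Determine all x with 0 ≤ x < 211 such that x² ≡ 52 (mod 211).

91, 120

Since 211 ≡ 3 (mod 4), a square root of 52 is 52^((211+1)/4) = 52^53 mod 211.
Repeated squaring: 52^2≡172, 52^4≡44, 52^8≡37, 52^16≡103, 52^32≡59 (mod 211).
52^53 = 52^(32+16+4+1) ≡ 120 (mod 211).
Check: 120² = 14400 ≡ 52 (mod 211). The two roots are 91 and 120.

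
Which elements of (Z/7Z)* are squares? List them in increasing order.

Square k = 1,…,3 (k and 7−k give the same square):
1²=1, 2²=4, 3²≡2 (mod 7).
So the quadratic residues mod 7 are {1, 2, 4}.

1, 2, 4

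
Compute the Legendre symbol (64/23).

1

Euler's criterion: (64/23) ≡ 18^11 (mod 23).
18^2 ≡ 2 (mod 23)
18^4 ≡ 4 (mod 23)
18^8 ≡ 16 (mod 23)
18^11 = 18^(8+2+1) ≡ 1 (mod 23).
Result is 1, so (64/23) = 1.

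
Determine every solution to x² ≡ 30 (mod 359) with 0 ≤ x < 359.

87, 272

Since 359 ≡ 3 (mod 4), a square root of 30 is 30^((359+1)/4) = 30^90 mod 359.
Repeated squaring: 30^2≡182, 30^4≡96, 30^8≡241, 30^16≡282, 30^32≡185, 30^64≡120 (mod 359).
30^90 = 30^(64+16+8+2) ≡ 272 (mod 359).
Check: 272² = 73984 ≡ 30 (mod 359). The two roots are 87 and 272.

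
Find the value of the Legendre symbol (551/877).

Reciprocity: 551 ≡ 3 and 877 ≡ 1 (mod 4), so (551/877) = +(877/551).
Reduce top mod 551: now compute (326/551).
Pull out 2: since 551 ≡ 7 (mod 8), (2/551) = +1.
Reciprocity: 163 ≡ 3 and 551 ≡ 3 (mod 4), so (163/551) = −(551/163).
Reduce top mod 163: now compute (62/163).
Pull out 2: since 163 ≡ 3 (mod 8), (2/163) = -1.
Reciprocity: 31 ≡ 3 and 163 ≡ 3 (mod 4), so (31/163) = −(163/31).
Reduce top mod 31: now compute (8/31).
Pull out 2^3: since 31 ≡ 7 (mod 8), (2/31) = +1, so (2/31)^3 = +1.
Reached (1/31) = 1. Collecting the sign flips along the way, the symbol is -1.

-1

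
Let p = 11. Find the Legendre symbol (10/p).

-1

Pull out 2: since 11 ≡ 3 (mod 8), (2/11) = -1.
Reciprocity: 5 ≡ 1 and 11 ≡ 3 (mod 4), so (5/11) = +(11/5).
Reduce top mod 5: now compute (1/5).
Reached (1/5) = 1. Collecting the sign flips along the way, the symbol is -1.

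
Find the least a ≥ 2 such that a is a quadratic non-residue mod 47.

(2/47) = +1, so 2 is a residue.
(3/47) = +1, so 3 is a residue.
(4/47) = +1, so 4 is a residue.
(5/47) = −1, so 5 is the smallest positive non-residue mod 47.

5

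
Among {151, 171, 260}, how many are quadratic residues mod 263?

1

(151/263) = +1 → QR.
(171/263) = -1 → non-residue.
(260/263) = -1 → non-residue.
Total quadratic residues among the 3: 1.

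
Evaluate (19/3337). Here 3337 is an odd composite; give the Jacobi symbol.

-1

Reciprocity: 19 ≡ 3 and 3337 ≡ 1 (mod 4), so (19/3337) = +(3337/19).
Reduce top mod 19: now compute (12/19).
Pull out 2^2: since 19 ≡ 3 (mod 8), (2/19) = -1, so (2/19)^2 = +1.
Reciprocity: 3 ≡ 3 and 19 ≡ 3 (mod 4), so (3/19) = −(19/3).
Reduce top mod 3: now compute (1/3).
Reached (1/3) = 1. Collecting the sign flips along the way, the symbol is -1.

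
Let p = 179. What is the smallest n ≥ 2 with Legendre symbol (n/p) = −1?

(2/179) = −1, so 2 is the smallest positive non-residue mod 179.

2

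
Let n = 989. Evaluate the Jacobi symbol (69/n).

Reciprocity: 69 ≡ 1 and 989 ≡ 1 (mod 4), so (69/989) = +(989/69).
Reduce top mod 69: now compute (23/69).
Reciprocity: 23 ≡ 3 and 69 ≡ 1 (mod 4), so (23/69) = +(69/23).
Reduce top mod 23: now compute (0/23).
Top reduces to 0: gcd > 1, so the symbol is 0.

0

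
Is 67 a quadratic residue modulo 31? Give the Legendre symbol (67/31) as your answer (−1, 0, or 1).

1

Euler's criterion: (67/31) ≡ 5^15 (mod 31).
5^2 ≡ 25 (mod 31)
5^4 ≡ 5 (mod 31)
5^8 ≡ 25 (mod 31)
5^15 = 5^(8+4+2+1) ≡ 1 (mod 31).
Result is 1, so (67/31) = 1.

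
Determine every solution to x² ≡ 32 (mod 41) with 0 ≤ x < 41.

14, 27

41 ≡ 1 (mod 4), so we find a root by search.
Trying successive values, 14² = 196 ≡ 32 (mod 41). The other root is 41 − 14 = 27.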